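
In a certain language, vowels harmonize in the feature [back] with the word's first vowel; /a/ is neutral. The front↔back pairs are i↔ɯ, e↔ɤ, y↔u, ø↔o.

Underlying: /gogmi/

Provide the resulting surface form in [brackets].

/i/ harmonizes with /o/ ([+back]) → [ɯ]

[gogmɯ]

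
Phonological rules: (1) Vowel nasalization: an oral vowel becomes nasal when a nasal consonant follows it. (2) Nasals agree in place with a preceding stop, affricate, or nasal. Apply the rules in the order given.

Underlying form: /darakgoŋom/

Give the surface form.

Rule 1: /o/ before nasal /ŋ/ → [õ]
Rule 1: /o/ before nasal /m/ → [õ]
After rule 1: darakgõŋõm
Rule 2: no segment meets the rule's conditions; no change.

[darakgõŋõm]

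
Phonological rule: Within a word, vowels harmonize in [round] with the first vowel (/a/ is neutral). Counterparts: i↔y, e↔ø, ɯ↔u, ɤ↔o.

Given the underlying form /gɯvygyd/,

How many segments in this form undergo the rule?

2

/y/ harmonizes with /ɯ/ ([-round]) → [i]
/y/ harmonizes with /ɯ/ ([-round]) → [i]
2 segments change.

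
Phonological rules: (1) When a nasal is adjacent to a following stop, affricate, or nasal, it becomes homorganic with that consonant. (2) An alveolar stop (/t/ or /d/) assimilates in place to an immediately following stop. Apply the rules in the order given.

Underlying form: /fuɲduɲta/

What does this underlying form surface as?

[fundunta]

Rule 1: /ɲ/ before /d/ (alveolar) → [n]
Rule 1: /ɲ/ before /t/ (alveolar) → [n]
After rule 1: fundunta
Rule 2: no segment meets the rule's conditions; no change.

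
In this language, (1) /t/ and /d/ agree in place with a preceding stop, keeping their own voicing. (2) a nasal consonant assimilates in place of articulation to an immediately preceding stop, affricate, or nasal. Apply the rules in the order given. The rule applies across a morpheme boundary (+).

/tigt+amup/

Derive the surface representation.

[tigk+amup]

Rule 1: /t/ after /g/ (velar) → [k]
After rule 1: tigk+amup
Rule 2: no segment meets the rule's conditions; no change.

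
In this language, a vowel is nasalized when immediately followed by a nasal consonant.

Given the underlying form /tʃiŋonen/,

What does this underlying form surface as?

/i/ before nasal /ŋ/ → [ĩ]
/o/ before nasal /n/ → [õ]
/e/ before nasal /n/ → [ẽ]

[tʃĩŋõnẽn]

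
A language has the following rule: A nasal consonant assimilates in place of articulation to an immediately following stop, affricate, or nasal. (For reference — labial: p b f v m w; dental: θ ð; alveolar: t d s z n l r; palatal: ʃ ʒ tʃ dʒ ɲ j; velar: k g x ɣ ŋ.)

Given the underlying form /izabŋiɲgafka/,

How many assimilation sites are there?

1

/ɲ/ before /g/ (velar) → [ŋ]
1 segment changes.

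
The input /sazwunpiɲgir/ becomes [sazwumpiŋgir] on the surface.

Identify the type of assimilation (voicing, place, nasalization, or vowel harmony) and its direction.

/n/→[m] /ɲ/→[ŋ].
Each target copies a feature from the following segment, so the direction is regressive.

place assimilation, regressive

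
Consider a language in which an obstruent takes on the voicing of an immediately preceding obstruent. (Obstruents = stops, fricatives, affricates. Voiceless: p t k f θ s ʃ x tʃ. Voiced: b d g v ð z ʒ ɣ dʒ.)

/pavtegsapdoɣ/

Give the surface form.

/t/ after /v/ (voiced) → [d]
/s/ after /g/ (voiced) → [z]
/d/ after /p/ (voiceless) → [t]

[pavdegzaptoɣ]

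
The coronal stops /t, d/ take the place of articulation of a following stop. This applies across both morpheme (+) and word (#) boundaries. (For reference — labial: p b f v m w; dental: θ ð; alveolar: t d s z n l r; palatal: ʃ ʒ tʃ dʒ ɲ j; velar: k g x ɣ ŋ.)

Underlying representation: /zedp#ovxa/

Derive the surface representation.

/d/ before /p/ (labial) → [b]

[zebp#ovxa]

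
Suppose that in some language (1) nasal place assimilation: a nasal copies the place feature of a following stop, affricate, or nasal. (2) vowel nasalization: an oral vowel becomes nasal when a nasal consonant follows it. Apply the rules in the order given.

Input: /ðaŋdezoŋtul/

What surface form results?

Rule 1: /ŋ/ before /d/ (alveolar) → [n]
Rule 1: /ŋ/ before /t/ (alveolar) → [n]
After rule 1: ðandezontul
Rule 2: /a/ before nasal /n/ → [ã]
Rule 2: /o/ before nasal /n/ → [õ]

[ðãndezõntul]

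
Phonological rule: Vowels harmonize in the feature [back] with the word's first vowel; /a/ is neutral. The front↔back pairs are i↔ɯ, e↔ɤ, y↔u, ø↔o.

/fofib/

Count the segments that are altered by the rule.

/i/ harmonizes with /o/ ([+back]) → [ɯ]
1 segment changes.

1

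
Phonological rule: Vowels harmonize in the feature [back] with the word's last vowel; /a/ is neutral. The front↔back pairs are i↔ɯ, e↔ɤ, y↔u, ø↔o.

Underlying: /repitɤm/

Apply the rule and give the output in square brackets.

[rɤpɯtɤm]

/e/ harmonizes with /ɤ/ ([+back]) → [ɤ]
/i/ harmonizes with /ɤ/ ([+back]) → [ɯ]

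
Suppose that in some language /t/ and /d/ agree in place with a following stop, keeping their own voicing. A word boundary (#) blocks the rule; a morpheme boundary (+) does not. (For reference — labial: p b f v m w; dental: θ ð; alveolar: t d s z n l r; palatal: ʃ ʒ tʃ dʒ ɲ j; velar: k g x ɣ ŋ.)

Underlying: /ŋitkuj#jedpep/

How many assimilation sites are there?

2

/t/ before /k/ (velar) → [k]
/d/ before /p/ (labial) → [b]
2 segments change.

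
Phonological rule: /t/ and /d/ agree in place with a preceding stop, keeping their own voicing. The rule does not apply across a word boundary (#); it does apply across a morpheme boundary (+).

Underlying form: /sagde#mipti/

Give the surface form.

[sagge#mippi]

/d/ after /g/ (velar) → [g]
/t/ after /p/ (labial) → [p]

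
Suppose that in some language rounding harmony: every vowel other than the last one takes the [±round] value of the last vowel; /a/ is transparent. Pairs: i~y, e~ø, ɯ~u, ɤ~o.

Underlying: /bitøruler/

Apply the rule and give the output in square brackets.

/ø/ harmonizes with /e/ ([-round]) → [e]
/u/ harmonizes with /e/ ([-round]) → [ɯ]

[biterɯler]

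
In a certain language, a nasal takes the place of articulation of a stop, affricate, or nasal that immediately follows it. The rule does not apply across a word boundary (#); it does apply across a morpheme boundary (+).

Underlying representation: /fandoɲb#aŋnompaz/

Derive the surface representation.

[fandomb#annompaz]

/ɲ/ before /b/ (labial) → [m]
/ŋ/ before /n/ (alveolar) → [n]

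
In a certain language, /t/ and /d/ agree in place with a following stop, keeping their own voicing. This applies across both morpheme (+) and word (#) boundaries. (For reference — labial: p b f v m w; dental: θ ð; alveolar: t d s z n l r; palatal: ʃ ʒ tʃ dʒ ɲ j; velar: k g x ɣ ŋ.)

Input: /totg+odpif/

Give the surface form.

/t/ before /g/ (velar) → [k]
/d/ before /p/ (labial) → [b]

[tokg+obpif]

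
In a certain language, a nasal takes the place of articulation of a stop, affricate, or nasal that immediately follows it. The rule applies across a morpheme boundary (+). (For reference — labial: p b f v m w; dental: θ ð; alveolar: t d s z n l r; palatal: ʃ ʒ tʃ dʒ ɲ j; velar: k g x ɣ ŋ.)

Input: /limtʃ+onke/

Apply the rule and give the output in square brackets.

/m/ before /tʃ/ (palatal) → [ɲ]
/n/ before /k/ (velar) → [ŋ]

[liɲtʃ+oŋke]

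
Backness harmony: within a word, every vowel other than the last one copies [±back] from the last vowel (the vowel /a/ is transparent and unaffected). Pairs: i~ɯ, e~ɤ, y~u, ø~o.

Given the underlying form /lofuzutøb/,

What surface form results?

/o/ harmonizes with /ø/ ([-back]) → [ø]
/u/ harmonizes with /ø/ ([-back]) → [y]
/u/ harmonizes with /ø/ ([-back]) → [y]

[løfyzytøb]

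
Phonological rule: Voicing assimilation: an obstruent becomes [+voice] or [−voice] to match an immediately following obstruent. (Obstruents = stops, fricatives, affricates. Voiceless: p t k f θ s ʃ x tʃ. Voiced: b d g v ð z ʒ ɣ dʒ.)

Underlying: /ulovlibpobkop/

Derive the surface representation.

[ulovlippopkop]

/b/ before /p/ (voiceless) → [p]
/b/ before /k/ (voiceless) → [p]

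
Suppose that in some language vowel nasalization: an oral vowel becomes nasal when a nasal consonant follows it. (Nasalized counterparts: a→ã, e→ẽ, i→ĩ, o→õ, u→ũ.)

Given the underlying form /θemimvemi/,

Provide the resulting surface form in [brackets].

[θẽmĩmvẽmi]

/e/ before nasal /m/ → [ẽ]
/i/ before nasal /m/ → [ĩ]
/e/ before nasal /m/ → [ẽ]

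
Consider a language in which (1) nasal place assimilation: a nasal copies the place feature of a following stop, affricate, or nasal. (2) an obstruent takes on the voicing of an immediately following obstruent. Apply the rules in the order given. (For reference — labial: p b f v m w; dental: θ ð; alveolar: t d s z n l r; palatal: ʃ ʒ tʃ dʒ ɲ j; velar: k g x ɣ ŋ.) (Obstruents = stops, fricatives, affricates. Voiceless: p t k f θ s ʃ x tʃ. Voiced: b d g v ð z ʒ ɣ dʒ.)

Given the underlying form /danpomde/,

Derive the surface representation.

Rule 1: /n/ before /p/ (labial) → [m]
Rule 1: /m/ before /d/ (alveolar) → [n]
After rule 1: damponde
Rule 2: no segment meets the rule's conditions; no change.

[damponde]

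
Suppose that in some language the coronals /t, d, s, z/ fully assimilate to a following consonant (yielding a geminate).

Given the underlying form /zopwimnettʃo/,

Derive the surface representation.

[zopwimnetʃtʃo]

/t/ before /tʃ/ → [tʃ] (total assimilation)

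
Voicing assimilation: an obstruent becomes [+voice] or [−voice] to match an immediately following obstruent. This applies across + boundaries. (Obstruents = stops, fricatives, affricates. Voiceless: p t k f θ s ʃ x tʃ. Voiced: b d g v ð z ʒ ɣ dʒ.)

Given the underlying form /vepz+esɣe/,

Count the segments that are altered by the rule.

/p/ before /z/ (voiced) → [b]
/s/ before /ɣ/ (voiced) → [z]
2 segments change.

2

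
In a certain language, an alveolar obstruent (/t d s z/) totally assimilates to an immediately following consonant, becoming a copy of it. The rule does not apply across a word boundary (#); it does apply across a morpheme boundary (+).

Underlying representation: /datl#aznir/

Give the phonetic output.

[dall#annir]

/t/ before /l/ → [l] (total assimilation)
/z/ before /n/ → [n] (total assimilation)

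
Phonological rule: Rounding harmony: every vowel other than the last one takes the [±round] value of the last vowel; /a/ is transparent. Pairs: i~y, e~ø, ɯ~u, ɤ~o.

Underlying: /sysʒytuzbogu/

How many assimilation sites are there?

No segment meets the rule's conditions.

0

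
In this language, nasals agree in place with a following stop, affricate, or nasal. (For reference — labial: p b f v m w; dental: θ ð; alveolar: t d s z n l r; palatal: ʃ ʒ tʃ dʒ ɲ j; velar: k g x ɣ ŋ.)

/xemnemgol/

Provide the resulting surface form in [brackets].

/m/ before /n/ (alveolar) → [n]
/m/ before /g/ (velar) → [ŋ]

[xenneŋgol]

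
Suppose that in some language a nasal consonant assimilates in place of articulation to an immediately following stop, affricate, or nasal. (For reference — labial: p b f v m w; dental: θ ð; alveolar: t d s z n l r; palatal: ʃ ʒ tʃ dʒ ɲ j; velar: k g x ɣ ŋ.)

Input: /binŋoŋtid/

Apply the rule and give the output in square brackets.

[biŋŋontid]

/n/ before /ŋ/ (velar) → [ŋ]
/ŋ/ before /t/ (alveolar) → [n]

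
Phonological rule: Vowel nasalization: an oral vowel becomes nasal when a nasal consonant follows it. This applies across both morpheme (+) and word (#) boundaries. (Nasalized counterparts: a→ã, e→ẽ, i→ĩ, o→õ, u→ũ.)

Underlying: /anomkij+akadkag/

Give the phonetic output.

[ãnõmkij+akadkag]

/a/ before nasal /n/ → [ã]
/o/ before nasal /m/ → [õ]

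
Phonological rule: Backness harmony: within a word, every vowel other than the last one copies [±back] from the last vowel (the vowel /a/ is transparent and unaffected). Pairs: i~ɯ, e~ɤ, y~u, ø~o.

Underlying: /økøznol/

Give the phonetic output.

[okoznol]

/ø/ harmonizes with /o/ ([+back]) → [o]
/ø/ harmonizes with /o/ ([+back]) → [o]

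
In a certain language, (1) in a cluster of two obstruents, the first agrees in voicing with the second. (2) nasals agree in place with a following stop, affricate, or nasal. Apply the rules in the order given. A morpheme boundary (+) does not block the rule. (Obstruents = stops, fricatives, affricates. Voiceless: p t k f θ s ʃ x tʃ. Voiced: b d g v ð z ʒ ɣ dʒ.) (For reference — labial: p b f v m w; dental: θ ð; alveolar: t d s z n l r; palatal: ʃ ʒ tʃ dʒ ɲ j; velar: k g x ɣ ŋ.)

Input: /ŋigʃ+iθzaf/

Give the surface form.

[ŋikʃ+iðzaf]

Rule 1: /g/ before /ʃ/ (voiceless) → [k]
Rule 1: /θ/ before /z/ (voiced) → [ð]
After rule 1: ŋikʃ+iðzaf
Rule 2: no segment meets the rule's conditions; no change.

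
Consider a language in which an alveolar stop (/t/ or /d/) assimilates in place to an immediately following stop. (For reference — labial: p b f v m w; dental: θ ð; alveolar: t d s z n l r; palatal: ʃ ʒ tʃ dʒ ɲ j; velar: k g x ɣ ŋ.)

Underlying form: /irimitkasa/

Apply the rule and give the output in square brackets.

[irimikkasa]

/t/ before /k/ (velar) → [k]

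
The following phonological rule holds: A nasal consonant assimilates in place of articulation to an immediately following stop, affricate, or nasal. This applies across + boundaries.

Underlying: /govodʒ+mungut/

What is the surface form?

/n/ before /g/ (velar) → [ŋ]

[govodʒ+muŋgut]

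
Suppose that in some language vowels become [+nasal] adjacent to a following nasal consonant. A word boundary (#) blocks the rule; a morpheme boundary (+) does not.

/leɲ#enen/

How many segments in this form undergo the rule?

3

/e/ before nasal /ɲ/ → [ẽ]
/e/ before nasal /n/ → [ẽ]
/e/ before nasal /n/ → [ẽ]
3 segments change.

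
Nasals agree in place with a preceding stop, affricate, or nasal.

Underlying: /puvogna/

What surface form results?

/n/ after /g/ (velar) → [ŋ]

[puvogŋa]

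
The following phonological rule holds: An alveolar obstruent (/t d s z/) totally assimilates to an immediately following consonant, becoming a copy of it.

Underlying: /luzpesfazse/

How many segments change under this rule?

/z/ before /p/ → [p] (total assimilation)
/s/ before /f/ → [f] (total assimilation)
/z/ before /s/ → [s] (total assimilation)
3 segments change.

3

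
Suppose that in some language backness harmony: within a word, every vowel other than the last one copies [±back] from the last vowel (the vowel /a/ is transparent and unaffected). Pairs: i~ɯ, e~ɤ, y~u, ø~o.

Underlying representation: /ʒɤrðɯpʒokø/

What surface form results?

[ʒerðipʒøkø]

/ɤ/ harmonizes with /ø/ ([-back]) → [e]
/ɯ/ harmonizes with /ø/ ([-back]) → [i]
/o/ harmonizes with /ø/ ([-back]) → [ø]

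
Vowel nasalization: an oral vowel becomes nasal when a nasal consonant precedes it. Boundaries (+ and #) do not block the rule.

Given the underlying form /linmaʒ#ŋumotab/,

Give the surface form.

/a/ after nasal /m/ → [ã]
/u/ after nasal /ŋ/ → [ũ]
/o/ after nasal /m/ → [õ]

[linmãʒ#ŋũmõtab]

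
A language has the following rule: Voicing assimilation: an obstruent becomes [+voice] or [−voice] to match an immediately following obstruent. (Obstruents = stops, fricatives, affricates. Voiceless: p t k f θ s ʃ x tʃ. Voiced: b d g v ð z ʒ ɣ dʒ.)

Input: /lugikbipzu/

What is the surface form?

/k/ before /b/ (voiced) → [g]
/p/ before /z/ (voiced) → [b]

[lugigbibzu]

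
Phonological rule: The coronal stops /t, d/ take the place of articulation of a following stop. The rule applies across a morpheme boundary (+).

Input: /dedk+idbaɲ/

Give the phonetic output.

[degk+ibbaɲ]

/d/ before /k/ (velar) → [g]
/d/ before /b/ (labial) → [b]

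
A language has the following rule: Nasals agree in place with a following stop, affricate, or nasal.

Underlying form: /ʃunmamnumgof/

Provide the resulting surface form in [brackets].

/n/ before /m/ (labial) → [m]
/m/ before /n/ (alveolar) → [n]
/m/ before /g/ (velar) → [ŋ]

[ʃummannuŋgof]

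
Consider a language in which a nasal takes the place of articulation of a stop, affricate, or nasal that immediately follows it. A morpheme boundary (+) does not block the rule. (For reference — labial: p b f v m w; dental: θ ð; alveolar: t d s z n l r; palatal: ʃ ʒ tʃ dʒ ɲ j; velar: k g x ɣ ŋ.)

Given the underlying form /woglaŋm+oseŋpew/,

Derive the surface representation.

/ŋ/ before /m/ (labial) → [m]
/ŋ/ before /p/ (labial) → [m]

[woglamm+osempew]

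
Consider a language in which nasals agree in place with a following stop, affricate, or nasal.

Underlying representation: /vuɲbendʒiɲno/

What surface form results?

/ɲ/ before /b/ (labial) → [m]
/n/ before /dʒ/ (palatal) → [ɲ]
/ɲ/ before /n/ (alveolar) → [n]

[vumbeɲdʒinno]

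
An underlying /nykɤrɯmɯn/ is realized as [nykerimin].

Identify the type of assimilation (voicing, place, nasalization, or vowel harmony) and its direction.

vowel harmony, progressive

/ɤ/→[e] /ɯ/→[i] /ɯ/→[i].
Vowels agree with the first vowel, so the harmony is progressive.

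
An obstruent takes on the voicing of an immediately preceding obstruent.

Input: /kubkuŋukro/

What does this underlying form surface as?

/k/ after /b/ (voiced) → [g]

[kubguŋukro]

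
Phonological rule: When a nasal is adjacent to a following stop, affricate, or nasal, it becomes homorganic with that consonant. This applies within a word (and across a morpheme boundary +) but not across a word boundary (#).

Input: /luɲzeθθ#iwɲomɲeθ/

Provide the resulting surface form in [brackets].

[luɲzeθθ#iwɲoɲɲeθ]

/m/ before /ɲ/ (palatal) → [ɲ]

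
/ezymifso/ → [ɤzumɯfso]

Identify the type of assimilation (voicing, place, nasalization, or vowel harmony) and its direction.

vowel harmony, regressive

/e/→[ɤ] /y/→[u] /i/→[ɯ].
Vowels agree with the last vowel, so the harmony is regressive.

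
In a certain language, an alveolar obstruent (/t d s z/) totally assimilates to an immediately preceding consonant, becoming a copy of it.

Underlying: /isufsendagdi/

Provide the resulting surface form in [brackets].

[isuffennaggi]

/s/ after /f/ → [f] (total assimilation)
/d/ after /n/ → [n] (total assimilation)
/d/ after /g/ → [g] (total assimilation)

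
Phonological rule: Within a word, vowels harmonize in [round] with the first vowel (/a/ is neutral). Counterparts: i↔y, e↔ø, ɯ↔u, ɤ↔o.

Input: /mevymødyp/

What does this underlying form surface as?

[mevimedip]

/y/ harmonizes with /e/ ([-round]) → [i]
/ø/ harmonizes with /e/ ([-round]) → [e]
/y/ harmonizes with /e/ ([-round]) → [i]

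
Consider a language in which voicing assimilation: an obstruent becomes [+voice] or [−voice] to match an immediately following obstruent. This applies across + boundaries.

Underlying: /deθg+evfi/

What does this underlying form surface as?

/θ/ before /g/ (voiced) → [ð]
/v/ before /f/ (voiceless) → [f]

[deðg+effi]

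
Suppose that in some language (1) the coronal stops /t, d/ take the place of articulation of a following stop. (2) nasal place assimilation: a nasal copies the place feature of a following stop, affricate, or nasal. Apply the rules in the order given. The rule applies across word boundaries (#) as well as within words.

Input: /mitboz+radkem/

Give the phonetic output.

Rule 1: /t/ before /b/ (labial) → [p]
Rule 1: /d/ before /k/ (velar) → [g]
After rule 1: mipboz+ragkem
Rule 2: no segment meets the rule's conditions; no change.

[mipboz+ragkem]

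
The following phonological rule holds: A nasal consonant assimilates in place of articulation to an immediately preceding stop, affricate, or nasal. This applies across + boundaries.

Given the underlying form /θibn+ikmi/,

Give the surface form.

[θibm+ikŋi]

/n/ after /b/ (labial) → [m]
/m/ after /k/ (velar) → [ŋ]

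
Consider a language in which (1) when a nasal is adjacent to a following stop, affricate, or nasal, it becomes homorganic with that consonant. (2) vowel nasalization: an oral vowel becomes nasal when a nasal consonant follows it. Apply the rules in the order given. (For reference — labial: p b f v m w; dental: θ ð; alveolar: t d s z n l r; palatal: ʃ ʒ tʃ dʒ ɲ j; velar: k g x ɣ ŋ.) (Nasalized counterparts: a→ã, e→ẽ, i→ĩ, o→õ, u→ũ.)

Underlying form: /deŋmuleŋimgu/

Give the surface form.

Rule 1: /ŋ/ before /m/ (labial) → [m]
Rule 1: /m/ before /g/ (velar) → [ŋ]
After rule 1: demmuleŋiŋgu
Rule 2: /e/ before nasal /m/ → [ẽ]
Rule 2: /e/ before nasal /ŋ/ → [ẽ]
Rule 2: /i/ before nasal /ŋ/ → [ĩ]

[dẽmmulẽŋĩŋgu]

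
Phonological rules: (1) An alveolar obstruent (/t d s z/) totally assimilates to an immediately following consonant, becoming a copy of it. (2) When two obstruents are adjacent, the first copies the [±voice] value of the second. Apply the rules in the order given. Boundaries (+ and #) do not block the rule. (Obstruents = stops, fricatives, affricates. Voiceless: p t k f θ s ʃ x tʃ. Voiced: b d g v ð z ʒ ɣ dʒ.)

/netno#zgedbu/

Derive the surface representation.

[nenno#ggebbu]

Rule 1: /t/ before /n/ → [n] (total assimilation)
Rule 1: /z/ before /g/ → [g] (total assimilation)
Rule 1: /d/ before /b/ → [b] (total assimilation)
After rule 1: nenno#ggebbu
Rule 2: no segment meets the rule's conditions; no change.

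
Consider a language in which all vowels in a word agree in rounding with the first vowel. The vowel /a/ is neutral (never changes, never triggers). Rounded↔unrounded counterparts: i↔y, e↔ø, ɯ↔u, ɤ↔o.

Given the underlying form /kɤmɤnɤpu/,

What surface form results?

[kɤmɤnɤpɯ]

/u/ harmonizes with /ɤ/ ([-round]) → [ɯ]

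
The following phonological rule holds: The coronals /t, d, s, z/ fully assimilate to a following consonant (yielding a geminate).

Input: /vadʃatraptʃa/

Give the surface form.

[vaʃʃarraptʃa]

/d/ before /ʃ/ → [ʃ] (total assimilation)
/t/ before /r/ → [r] (total assimilation)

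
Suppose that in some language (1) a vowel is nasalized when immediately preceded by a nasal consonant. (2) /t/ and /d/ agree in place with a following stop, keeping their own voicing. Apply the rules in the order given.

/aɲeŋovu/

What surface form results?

[aɲẽŋõvu]

Rule 1: /e/ after nasal /ɲ/ → [ẽ]
Rule 1: /o/ after nasal /ŋ/ → [õ]
After rule 1: aɲẽŋõvu
Rule 2: no segment meets the rule's conditions; no change.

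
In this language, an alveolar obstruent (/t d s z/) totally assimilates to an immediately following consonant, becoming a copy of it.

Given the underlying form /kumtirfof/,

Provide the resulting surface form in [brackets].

no segment meets the rule's conditions; no change.

[kumtirfof]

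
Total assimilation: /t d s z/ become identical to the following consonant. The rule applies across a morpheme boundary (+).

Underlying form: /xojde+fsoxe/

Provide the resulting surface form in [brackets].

no segment meets the rule's conditions; no change.

[xojde+fsoxe]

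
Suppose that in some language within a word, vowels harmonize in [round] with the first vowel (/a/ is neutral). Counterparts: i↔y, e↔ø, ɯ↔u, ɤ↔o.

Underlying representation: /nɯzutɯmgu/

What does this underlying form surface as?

[nɯzɯtɯmgɯ]

/u/ harmonizes with /ɯ/ ([-round]) → [ɯ]
/u/ harmonizes with /ɯ/ ([-round]) → [ɯ]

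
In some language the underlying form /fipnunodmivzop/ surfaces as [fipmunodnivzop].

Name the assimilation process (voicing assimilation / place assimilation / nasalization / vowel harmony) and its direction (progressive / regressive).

/n/→[m] /m/→[n].
Each target copies a feature from the preceding segment, so the direction is progressive.

place assimilation, progressive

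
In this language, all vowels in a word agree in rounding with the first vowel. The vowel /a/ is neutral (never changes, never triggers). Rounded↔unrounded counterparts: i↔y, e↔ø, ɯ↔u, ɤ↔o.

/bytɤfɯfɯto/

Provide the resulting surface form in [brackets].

[bytofufuto]

/ɤ/ harmonizes with /y/ ([+round]) → [o]
/ɯ/ harmonizes with /y/ ([+round]) → [u]
/ɯ/ harmonizes with /y/ ([+round]) → [u]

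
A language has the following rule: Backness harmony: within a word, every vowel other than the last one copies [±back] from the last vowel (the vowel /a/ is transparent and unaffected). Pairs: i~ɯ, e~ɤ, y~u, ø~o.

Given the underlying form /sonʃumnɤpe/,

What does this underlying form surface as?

/o/ harmonizes with /e/ ([-back]) → [ø]
/u/ harmonizes with /e/ ([-back]) → [y]
/ɤ/ harmonizes with /e/ ([-back]) → [e]

[sønʃymnepe]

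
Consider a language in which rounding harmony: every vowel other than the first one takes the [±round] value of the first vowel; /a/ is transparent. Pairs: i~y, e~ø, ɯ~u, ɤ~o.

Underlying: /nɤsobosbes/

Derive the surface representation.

[nɤsɤbɤsbes]

/o/ harmonizes with /ɤ/ ([-round]) → [ɤ]
/o/ harmonizes with /ɤ/ ([-round]) → [ɤ]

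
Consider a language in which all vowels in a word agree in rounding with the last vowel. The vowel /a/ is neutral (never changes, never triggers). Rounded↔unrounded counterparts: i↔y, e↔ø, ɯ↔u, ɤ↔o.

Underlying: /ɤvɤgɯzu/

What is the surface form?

[ovoguzu]

/ɤ/ harmonizes with /u/ ([+round]) → [o]
/ɤ/ harmonizes with /u/ ([+round]) → [o]
/ɯ/ harmonizes with /u/ ([+round]) → [u]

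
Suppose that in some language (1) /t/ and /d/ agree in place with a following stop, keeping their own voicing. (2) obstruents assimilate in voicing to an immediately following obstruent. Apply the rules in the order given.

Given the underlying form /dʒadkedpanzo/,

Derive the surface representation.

Rule 1: /d/ before /k/ (velar) → [g]
Rule 1: /d/ before /p/ (labial) → [b]
After rule 1: dʒagkebpanzo
Rule 2: /g/ before /k/ (voiceless) → [k]
Rule 2: /b/ before /p/ (voiceless) → [p]

[dʒakkeppanzo]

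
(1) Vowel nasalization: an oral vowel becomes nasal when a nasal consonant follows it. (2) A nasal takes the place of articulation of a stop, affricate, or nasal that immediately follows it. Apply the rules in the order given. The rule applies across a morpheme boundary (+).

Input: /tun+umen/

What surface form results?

Rule 1: /u/ before nasal /n/ → [ũ]
Rule 1: /u/ before nasal /m/ → [ũ]
Rule 1: /e/ before nasal /n/ → [ẽ]
After rule 1: tũn+ũmẽn
Rule 2: no segment meets the rule's conditions; no change.

[tũn+ũmẽn]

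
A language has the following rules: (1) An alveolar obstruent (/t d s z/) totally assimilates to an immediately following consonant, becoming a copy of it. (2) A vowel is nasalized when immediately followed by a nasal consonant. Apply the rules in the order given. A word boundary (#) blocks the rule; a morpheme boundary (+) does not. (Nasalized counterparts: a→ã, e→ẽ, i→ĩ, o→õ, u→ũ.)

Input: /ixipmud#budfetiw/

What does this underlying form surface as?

Rule 1: /d/ before /f/ → [f] (total assimilation)
After rule 1: ixipmud#buffetiw
Rule 2: no segment meets the rule's conditions; no change.

[ixipmud#buffetiw]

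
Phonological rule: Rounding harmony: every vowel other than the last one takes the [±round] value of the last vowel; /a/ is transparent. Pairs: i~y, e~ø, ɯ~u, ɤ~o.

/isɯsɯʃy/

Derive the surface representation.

/i/ harmonizes with /y/ ([+round]) → [y]
/ɯ/ harmonizes with /y/ ([+round]) → [u]
/ɯ/ harmonizes with /y/ ([+round]) → [u]

[ysusuʃy]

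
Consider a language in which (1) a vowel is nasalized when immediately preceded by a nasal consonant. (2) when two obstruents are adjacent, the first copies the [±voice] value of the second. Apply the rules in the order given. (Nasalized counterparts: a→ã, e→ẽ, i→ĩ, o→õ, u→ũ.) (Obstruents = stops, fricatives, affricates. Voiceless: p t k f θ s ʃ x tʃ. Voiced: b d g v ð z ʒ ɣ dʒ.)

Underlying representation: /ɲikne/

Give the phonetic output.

[ɲĩknẽ]

Rule 1: /i/ after nasal /ɲ/ → [ĩ]
Rule 1: /e/ after nasal /n/ → [ẽ]
After rule 1: ɲĩknẽ
Rule 2: no segment meets the rule's conditions; no change.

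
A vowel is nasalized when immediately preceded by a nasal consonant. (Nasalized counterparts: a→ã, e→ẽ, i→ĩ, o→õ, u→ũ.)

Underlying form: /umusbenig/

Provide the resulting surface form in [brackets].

/u/ after nasal /m/ → [ũ]
/i/ after nasal /n/ → [ĩ]

[umũsbenĩg]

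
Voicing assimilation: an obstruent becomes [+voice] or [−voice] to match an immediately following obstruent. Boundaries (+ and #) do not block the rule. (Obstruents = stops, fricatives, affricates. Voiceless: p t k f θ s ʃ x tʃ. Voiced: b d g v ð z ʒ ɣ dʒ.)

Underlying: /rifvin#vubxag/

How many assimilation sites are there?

2

/f/ before /v/ (voiced) → [v]
/b/ before /x/ (voiceless) → [p]
2 segments change.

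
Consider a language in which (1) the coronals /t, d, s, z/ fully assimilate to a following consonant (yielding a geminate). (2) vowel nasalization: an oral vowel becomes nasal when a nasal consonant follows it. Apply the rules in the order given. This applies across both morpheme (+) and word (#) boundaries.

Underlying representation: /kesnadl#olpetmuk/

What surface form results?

[kẽnnall#olpẽmmuk]

Rule 1: /s/ before /n/ → [n] (total assimilation)
Rule 1: /d/ before /l/ → [l] (total assimilation)
Rule 1: /t/ before /m/ → [m] (total assimilation)
After rule 1: kennall#olpemmuk
Rule 2: /e/ before nasal /n/ → [ẽ]
Rule 2: /e/ before nasal /m/ → [ẽ]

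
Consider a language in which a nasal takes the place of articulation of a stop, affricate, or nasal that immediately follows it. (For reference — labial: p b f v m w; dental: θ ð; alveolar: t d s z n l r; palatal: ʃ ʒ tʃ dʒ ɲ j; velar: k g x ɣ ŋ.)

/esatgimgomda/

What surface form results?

/m/ before /g/ (velar) → [ŋ]
/m/ before /d/ (alveolar) → [n]

[esatgiŋgonda]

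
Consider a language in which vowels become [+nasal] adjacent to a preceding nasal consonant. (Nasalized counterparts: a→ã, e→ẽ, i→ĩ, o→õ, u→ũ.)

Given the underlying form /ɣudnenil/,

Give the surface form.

[ɣudnẽnĩl]

/e/ after nasal /n/ → [ẽ]
/i/ after nasal /n/ → [ĩ]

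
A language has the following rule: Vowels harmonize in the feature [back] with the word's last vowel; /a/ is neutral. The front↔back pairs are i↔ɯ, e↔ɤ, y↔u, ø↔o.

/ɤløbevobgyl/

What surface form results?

[eløbevøbgyl]

/ɤ/ harmonizes with /y/ ([-back]) → [e]
/o/ harmonizes with /y/ ([-back]) → [ø]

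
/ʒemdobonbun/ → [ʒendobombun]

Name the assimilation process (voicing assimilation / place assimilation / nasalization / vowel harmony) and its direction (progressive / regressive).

/m/→[n] /n/→[m].
Each target copies a feature from the following segment, so the direction is regressive.

place assimilation, regressive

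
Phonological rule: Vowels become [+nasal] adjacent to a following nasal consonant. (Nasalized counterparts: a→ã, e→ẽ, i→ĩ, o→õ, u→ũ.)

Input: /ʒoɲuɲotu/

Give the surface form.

/o/ before nasal /ɲ/ → [õ]
/u/ before nasal /ɲ/ → [ũ]

[ʒõɲũɲotu]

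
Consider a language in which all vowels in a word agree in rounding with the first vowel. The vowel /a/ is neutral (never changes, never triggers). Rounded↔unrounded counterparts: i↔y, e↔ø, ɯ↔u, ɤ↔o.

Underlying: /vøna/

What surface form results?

[vøna]

no segment meets the rule's conditions; no change.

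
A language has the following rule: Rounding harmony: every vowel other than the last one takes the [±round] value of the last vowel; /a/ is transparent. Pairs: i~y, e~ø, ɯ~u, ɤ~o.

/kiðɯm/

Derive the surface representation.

[kiðɯm]

no segment meets the rule's conditions; no change.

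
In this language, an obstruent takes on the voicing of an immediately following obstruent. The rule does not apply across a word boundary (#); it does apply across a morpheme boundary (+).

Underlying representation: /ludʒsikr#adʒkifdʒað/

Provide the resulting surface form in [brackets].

/dʒ/ before /s/ (voiceless) → [tʃ]
/dʒ/ before /k/ (voiceless) → [tʃ]
/f/ before /dʒ/ (voiced) → [v]

[lutʃsikr#atʃkivdʒað]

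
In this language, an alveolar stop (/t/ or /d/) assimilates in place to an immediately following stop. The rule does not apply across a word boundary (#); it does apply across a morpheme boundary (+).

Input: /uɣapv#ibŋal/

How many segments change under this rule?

No segment meets the rule's conditions.

0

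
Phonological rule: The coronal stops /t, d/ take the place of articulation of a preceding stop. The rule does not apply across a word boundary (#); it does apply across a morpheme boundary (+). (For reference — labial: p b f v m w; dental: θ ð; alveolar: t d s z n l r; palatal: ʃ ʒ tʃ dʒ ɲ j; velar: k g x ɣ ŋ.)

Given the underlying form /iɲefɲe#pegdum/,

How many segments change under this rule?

1

/d/ after /g/ (velar) → [g]
1 segment changes.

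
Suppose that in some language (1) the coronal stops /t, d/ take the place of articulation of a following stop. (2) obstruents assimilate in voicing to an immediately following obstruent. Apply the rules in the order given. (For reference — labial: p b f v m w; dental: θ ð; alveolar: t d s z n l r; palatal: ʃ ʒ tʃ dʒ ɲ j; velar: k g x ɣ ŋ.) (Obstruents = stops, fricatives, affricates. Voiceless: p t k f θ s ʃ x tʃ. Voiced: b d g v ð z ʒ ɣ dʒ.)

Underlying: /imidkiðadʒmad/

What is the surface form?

[imikkiðadʒmad]

Rule 1: /d/ before /k/ (velar) → [g]
After rule 1: imigkiðadʒmad
Rule 2: /g/ before /k/ (voiceless) → [k]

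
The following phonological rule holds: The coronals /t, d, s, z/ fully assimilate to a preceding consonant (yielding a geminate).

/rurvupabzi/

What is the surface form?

[rurvupabbi]

/z/ after /b/ → [b] (total assimilation)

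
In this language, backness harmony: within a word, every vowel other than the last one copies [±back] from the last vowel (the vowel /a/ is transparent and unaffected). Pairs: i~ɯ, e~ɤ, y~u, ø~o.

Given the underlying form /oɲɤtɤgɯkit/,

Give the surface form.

[øɲetegikit]

/o/ harmonizes with /i/ ([-back]) → [ø]
/ɤ/ harmonizes with /i/ ([-back]) → [e]
/ɤ/ harmonizes with /i/ ([-back]) → [e]
/ɯ/ harmonizes with /i/ ([-back]) → [i]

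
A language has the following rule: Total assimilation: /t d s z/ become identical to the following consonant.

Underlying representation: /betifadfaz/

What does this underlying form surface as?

[betifaffaz]

/d/ before /f/ → [f] (total assimilation)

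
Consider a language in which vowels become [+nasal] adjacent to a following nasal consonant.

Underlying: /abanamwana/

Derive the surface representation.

[abãnãmwãna]

/a/ before nasal /n/ → [ã]
/a/ before nasal /m/ → [ã]
/a/ before nasal /n/ → [ã]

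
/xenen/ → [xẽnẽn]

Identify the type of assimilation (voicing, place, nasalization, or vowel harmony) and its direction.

/e/→[ẽ] /e/→[ẽ].
Each target copies a feature from the following segment, so the direction is regressive.

nasalization, regressive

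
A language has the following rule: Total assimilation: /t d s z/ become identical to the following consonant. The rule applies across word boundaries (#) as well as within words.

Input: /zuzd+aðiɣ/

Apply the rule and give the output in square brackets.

[zudd+aðiɣ]

/z/ before /d/ → [d] (total assimilation)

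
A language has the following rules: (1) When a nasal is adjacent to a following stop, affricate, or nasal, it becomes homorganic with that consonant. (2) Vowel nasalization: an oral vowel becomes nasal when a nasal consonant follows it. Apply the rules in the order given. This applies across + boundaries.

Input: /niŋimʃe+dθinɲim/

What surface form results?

Rule 1: /n/ before /ɲ/ (palatal) → [ɲ]
After rule 1: niŋimʃe+dθiɲɲim
Rule 2: /i/ before nasal /ŋ/ → [ĩ]
Rule 2: /i/ before nasal /m/ → [ĩ]
Rule 2: /i/ before nasal /ɲ/ → [ĩ]
Rule 2: /i/ before nasal /m/ → [ĩ]

[nĩŋĩmʃe+dθĩɲɲĩm]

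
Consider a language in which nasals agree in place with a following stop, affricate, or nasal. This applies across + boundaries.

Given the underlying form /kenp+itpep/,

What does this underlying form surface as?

/n/ before /p/ (labial) → [m]

[kemp+itpep]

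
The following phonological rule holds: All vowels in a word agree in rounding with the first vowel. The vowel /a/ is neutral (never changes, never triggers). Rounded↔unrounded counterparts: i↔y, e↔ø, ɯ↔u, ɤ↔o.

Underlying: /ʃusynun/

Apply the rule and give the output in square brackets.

no segment meets the rule's conditions; no change.

[ʃusynun]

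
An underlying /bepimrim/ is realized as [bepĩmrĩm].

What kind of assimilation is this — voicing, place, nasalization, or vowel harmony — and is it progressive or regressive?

/i/→[ĩ] /i/→[ĩ].
Each target copies a feature from the following segment, so the direction is regressive.

nasalization, regressive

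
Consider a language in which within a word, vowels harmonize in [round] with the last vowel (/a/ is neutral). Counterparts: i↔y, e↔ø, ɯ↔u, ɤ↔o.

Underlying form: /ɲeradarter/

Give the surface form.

no segment meets the rule's conditions; no change.

[ɲeradarter]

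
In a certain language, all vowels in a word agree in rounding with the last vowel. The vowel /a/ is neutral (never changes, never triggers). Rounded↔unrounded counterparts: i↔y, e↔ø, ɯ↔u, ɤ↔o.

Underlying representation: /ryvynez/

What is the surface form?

/y/ harmonizes with /e/ ([-round]) → [i]
/y/ harmonizes with /e/ ([-round]) → [i]

[rivinez]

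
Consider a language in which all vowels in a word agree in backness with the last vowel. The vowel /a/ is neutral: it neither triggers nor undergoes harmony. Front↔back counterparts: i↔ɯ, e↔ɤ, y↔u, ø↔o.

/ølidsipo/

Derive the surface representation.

[olɯdsɯpo]

/ø/ harmonizes with /o/ ([+back]) → [o]
/i/ harmonizes with /o/ ([+back]) → [ɯ]
/i/ harmonizes with /o/ ([+back]) → [ɯ]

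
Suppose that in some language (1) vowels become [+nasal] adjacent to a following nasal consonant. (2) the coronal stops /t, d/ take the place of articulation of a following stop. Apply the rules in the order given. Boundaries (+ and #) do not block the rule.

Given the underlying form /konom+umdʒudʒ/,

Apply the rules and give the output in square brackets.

Rule 1: /o/ before nasal /n/ → [õ]
Rule 1: /o/ before nasal /m/ → [õ]
Rule 1: /u/ before nasal /m/ → [ũ]
After rule 1: kõnõm+ũmdʒudʒ
Rule 2: no segment meets the rule's conditions; no change.

[kõnõm+ũmdʒudʒ]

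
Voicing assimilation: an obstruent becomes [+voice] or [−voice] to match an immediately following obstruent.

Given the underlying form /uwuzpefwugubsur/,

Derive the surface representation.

/z/ before /p/ (voiceless) → [s]
/b/ before /s/ (voiceless) → [p]

[uwuspefwugupsur]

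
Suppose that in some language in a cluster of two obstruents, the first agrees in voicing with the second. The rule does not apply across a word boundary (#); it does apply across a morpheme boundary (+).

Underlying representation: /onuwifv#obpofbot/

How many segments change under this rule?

/f/ before /v/ (voiced) → [v]
/b/ before /p/ (voiceless) → [p]
/f/ before /b/ (voiced) → [v]
3 segments change.

3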